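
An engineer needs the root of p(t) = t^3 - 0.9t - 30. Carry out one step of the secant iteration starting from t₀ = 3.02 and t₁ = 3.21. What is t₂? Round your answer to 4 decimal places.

3.2034

p(3.02) = -5.174392, p(3.21) = 0.187161
t₂ = 3.210000 − 0.187161·(3.210000 − 3.020000) / (0.187161 − (-5.174392)) = 3.210000 − (0.035561)/(5.361553) = 3.203367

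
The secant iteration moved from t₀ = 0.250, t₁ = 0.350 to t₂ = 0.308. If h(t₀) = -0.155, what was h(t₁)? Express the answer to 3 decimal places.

The secant line through (0.250, -0.155) and (0.350, h(t₁)) crosses zero at t₂ = 0.308.
So (0.250, -0.155), (0.350, h(t₁)), (0.308, 0) are collinear:
h(t₁) = -0.155 · (0.350 − 0.308) / (0.250 − 0.308) = -0.155 · (0.04200)/(-0.05800) = 0.11224

0.112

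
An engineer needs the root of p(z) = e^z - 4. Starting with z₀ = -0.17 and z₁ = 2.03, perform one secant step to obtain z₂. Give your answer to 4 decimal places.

0.8556

p(-0.17) = -3.156335, p(2.03) = 3.614086
z₂ = 2.030000 − 3.614086·(2.030000 − (-0.170000)) / (3.614086 − (-3.156335)) = 2.030000 − (7.950990)/(6.770422) = 0.855629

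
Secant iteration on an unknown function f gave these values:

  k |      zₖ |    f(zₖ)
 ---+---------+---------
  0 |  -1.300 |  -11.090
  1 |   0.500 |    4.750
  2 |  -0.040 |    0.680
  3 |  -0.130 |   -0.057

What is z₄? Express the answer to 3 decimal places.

-0.123

z₄ = -0.130 − (-0.057)·(-0.130 − (-0.040)) / (-0.057 − 0.680)
   = -0.130 − (0.00513)/(-0.73700) = -0.12304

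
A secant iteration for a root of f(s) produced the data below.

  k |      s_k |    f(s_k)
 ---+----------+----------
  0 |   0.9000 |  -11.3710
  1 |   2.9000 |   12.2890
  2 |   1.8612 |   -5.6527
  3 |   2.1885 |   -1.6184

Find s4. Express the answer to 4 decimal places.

s4 = 2.1885 − (-1.6184)·(2.1885 − 1.8612) / (-1.6184 − (-5.6527))
   = 2.1885 − (-0.529702)/(4.034300) = 2.319800

2.3198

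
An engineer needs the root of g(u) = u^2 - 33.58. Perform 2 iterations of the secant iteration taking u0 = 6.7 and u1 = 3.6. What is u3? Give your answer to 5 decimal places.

g(6.7) = 11.3100000, g(3.6) = -20.6200000
u2 = 3.6000000 − (-20.6200000)·(3.6000000 − 6.7000000) / (-20.6200000 − 11.3100000) = 3.6000000 − (63.9220000)/(-31.9300000) = 5.6019417
g(5.6019417) = -2.1982487
u3 = 5.6019417 − (-2.1982487)·(5.6019417 − 3.6000000) / (-2.1982487 − (-20.6200000)) = 5.6019417 − (-4.4007658)/(18.4217513) = 5.8408314

5.84083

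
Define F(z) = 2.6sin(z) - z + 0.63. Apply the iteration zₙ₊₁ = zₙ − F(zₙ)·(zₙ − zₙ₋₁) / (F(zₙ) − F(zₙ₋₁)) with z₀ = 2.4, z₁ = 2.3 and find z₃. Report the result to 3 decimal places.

F(2.4) = -0.01380, F(2.3) = 0.26883
z₂ = 2.30000 − 0.26883·(2.30000 − 2.40000) / (0.26883 − (-0.01380)) = 2.30000 − (-0.02688)/(0.28263) = 2.39512
F(2.39512) = 0.00042
z₃ = 2.39512 − 0.00042·(2.39512 − 2.30000) / (0.00042 − 0.26883) = 2.39512 − (0.00004)/(-0.26841) = 2.39527

2.395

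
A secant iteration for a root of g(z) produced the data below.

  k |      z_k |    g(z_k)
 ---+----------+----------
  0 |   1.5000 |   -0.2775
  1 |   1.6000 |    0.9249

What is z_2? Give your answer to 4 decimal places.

1.5231

z_2 = 1.6000 − 0.9249·(1.6000 − 1.5000) / (0.9249 − (-0.2775))
   = 1.6000 − (0.092490)/(1.202400) = 1.523079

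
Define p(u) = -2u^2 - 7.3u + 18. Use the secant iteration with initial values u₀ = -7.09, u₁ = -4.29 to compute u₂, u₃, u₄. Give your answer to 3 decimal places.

p(-7.09) = -30.77920, p(-4.29) = 12.50880
u₂ = -4.29000 − 12.50880·(-4.29000 − (-7.09000)) / (12.50880 − (-30.77920)) = -4.29000 − (35.02464)/(43.28800) = -5.09911
p(-5.09911) = 3.22169
u₃ = -5.09911 − 3.22169·(-5.09911 − (-4.29000)) / (3.22169 − 12.50880) = -5.09911 − (-2.60669)/(-9.28711) = -5.37979
p(-5.37979) = -0.61176
u₄ = -5.37979 − (-0.61176)·(-5.37979 − (-5.09911)) / (-0.61176 − 3.22169) = -5.37979 − (0.17171)/(-3.83345) = -5.33499

-5.099, -5.380, -5.335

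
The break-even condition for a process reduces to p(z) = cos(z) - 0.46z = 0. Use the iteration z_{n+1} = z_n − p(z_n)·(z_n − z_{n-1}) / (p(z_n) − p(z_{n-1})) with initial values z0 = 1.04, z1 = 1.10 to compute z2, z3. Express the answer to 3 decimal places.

p(1.04) = 0.02782, p(1.10) = -0.05240
z2 = 1.10000 − (-0.05240)·(1.10000 − 1.04000) / (-0.05240 − 0.02782) = 1.10000 − (-0.00314)/(-0.08022) = 1.06081
p(1.06081) = 0.00020
z3 = 1.06081 − 0.00020·(1.06081 − 1.10000) / (0.00020 − (-0.05240)) = 1.06081 − (-0.00001)/(0.05260) = 1.06095

1.061, 1.061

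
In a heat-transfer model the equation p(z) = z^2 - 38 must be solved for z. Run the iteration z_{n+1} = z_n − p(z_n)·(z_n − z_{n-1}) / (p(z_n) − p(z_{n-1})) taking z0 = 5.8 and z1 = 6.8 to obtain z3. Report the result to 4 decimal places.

p(5.8) = -4.360000, p(6.8) = 8.240000
z2 = 6.800000 − 8.240000·(6.800000 − 5.800000) / (8.240000 − (-4.360000)) = 6.800000 − (8.240000)/(12.600000) = 6.146032
p(6.146032) = -0.226294
z3 = 6.146032 − (-0.226294)·(6.146032 − 6.800000) / (-0.226294 − 8.240000) = 6.146032 − (0.147989)/(-8.466294) = 6.163512

6.1635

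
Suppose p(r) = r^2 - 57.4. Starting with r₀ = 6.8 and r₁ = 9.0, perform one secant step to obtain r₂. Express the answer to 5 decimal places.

p(6.8) = -11.1600000, p(9.0) = 23.6000000
r₂ = 9.0000000 − 23.6000000·(9.0000000 − 6.8000000) / (23.6000000 − (-11.1600000)) = 9.0000000 − (51.9200000)/(34.7600000) = 7.5063291

7.50633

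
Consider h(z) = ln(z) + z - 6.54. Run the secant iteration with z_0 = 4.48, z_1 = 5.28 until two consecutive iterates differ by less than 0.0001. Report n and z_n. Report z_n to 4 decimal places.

h(4.48) = -0.560377, h(5.28) = 0.403926
z_2 = 5.280000 − 0.403926·(0.800000)/(0.964303) = 4.944897;  |Δ| = 0.335103
h(4.944897) = 0.003253
z_3 = 4.944897 − 0.003253·(-0.335103)/(-0.400673) = 4.942176;  |Δ| = 0.002721
h(4.942176) = -0.000018
z_4 = 4.942176 − (-0.000018)·(-0.002721)/(-0.003271) = 4.942191;  |Δ| = 0.000015
|z_4 − z_3| = 0.000015 < 0.0001

n = 4, z_n = 4.9422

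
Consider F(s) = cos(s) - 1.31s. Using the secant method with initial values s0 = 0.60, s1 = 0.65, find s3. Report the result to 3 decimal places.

0.621

F(0.60) = 0.03934, F(0.65) = -0.05542
s2 = 0.65000 − (-0.05542)·(0.65000 − 0.60000) / (-0.05542 − 0.03934) = 0.65000 − (-0.00277)/(-0.09475) = 0.62076
F(0.62076) = 0.00025
s3 = 0.62076 − 0.00025·(0.62076 − 0.65000) / (0.00025 − (-0.05542)) = 0.62076 − (-0.00001)/(0.05566) = 0.62089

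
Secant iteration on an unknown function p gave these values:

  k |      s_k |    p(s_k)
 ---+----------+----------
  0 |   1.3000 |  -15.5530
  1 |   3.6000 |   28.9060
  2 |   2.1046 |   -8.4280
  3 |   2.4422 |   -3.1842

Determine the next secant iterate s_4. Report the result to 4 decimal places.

2.6472

s_4 = 2.4422 − (-3.1842)·(2.4422 − 2.1046) / (-3.1842 − (-8.4280))
   = 2.4422 − (-1.074986)/(5.243800) = 2.647201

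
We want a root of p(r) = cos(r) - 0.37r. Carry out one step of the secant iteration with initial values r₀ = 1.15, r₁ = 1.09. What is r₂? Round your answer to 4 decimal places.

p(1.15) = -0.017013, p(1.09) = 0.059185
r₂ = 1.090000 − 0.059185·(1.090000 − 1.150000) / (0.059185 − (-0.017013)) = 1.090000 − (-0.003551)/(0.076198) = 1.136604

1.1366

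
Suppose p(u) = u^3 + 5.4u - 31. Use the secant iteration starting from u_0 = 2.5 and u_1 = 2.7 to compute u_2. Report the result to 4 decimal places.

p(2.5) = -1.875000, p(2.7) = 3.263000
u_2 = 2.700000 − 3.263000·(2.700000 − 2.500000) / (3.263000 − (-1.875000)) = 2.700000 − (0.652600)/(5.138000) = 2.572986

2.5730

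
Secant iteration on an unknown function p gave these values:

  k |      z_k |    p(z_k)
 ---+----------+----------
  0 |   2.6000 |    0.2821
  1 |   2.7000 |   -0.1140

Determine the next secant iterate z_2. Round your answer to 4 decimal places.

2.6712

z_2 = 2.7000 − (-0.1140)·(2.7000 − 2.6000) / (-0.1140 − 0.2821)
   = 2.7000 − (-0.011400)/(-0.396100) = 2.671219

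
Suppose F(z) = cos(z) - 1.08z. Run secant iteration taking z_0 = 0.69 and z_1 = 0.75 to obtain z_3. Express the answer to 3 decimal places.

0.705

F(0.69) = 0.02605, F(0.75) = -0.07831
z_2 = 0.75000 − (-0.07831)·(0.75000 − 0.69000) / (-0.07831 − 0.02605) = 0.75000 − (-0.00470)/(-0.10436) = 0.70498
F(0.70498) = 0.00025
z_3 = 0.70498 − 0.00025·(0.70498 − 0.75000) / (0.00025 − (-0.07831)) = 0.70498 − (-0.00001)/(0.07857) = 0.70512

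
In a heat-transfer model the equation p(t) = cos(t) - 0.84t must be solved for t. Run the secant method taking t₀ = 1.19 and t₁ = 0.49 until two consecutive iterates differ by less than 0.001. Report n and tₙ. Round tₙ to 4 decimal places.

p(1.19) = -0.627940, p(0.49) = 0.470733
t₂ = 0.490000 − 0.470733·(-0.700000)/(1.098673) = 0.789919;  |Δ| = 0.299919
p(0.789919) = 0.040371
t₃ = 0.789919 − 0.040371·(0.299919)/(-0.430362) = 0.818053;  |Δ| = 0.028134
p(0.818053) = -0.003522
t₄ = 0.818053 − (-0.003522)·(0.028134)/(-0.043893) = 0.815796;  |Δ| = 0.002257
p(0.815796) = 0.000020
t₅ = 0.815796 − 0.000020·(-0.002257)/(0.003542) = 0.815809;  |Δ| = 0.000013
|t₅ − t₄| = 0.000013 < 0.001

n = 5, tₙ = 0.8158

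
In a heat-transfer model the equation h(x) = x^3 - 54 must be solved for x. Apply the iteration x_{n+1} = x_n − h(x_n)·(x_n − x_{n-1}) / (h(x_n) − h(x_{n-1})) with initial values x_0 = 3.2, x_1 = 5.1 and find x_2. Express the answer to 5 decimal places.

3.60388

h(3.2) = -21.2320000, h(5.1) = 78.6510000
x_2 = 5.1000000 − 78.6510000·(5.1000000 − 3.2000000) / (78.6510000 − (-21.2320000)) = 5.1000000 − (149.4369000)/(99.8830000) = 3.6038805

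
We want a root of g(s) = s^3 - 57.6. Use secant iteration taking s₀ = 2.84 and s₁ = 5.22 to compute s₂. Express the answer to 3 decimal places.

3.532

g(2.84) = -34.69370, g(5.22) = 84.63665
s₂ = 5.22000 − 84.63665·(5.22000 − 2.84000) / (84.63665 − (-34.69370)) = 5.22000 − (201.43522)/(119.33034) = 3.53195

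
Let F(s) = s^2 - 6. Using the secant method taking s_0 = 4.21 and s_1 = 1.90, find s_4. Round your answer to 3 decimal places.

F(4.21) = 11.72410, F(1.90) = -2.39000
s_2 = 1.90000 − (-2.39000)·(1.90000 − 4.21000) / (-2.39000 − 11.72410) = 1.90000 − (5.52090)/(-14.11410) = 2.29116
F(2.29116) = -0.75058
s_3 = 2.29116 − (-0.75058)·(2.29116 − 1.90000) / (-0.75058 − (-2.39000)) = 2.29116 − (-0.29360)/(1.63942) = 2.47025
F(2.47025) = 0.10212
s_4 = 2.47025 − 0.10212·(2.47025 − 2.29116) / (0.10212 − (-0.75058)) = 2.47025 − (0.01829)/(0.85270) = 2.44880

2.449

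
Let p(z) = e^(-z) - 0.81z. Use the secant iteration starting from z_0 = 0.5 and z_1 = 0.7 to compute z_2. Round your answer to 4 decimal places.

p(0.5) = 0.201531, p(0.7) = -0.070415
z_2 = 0.700000 − (-0.070415)·(0.700000 − 0.500000) / (-0.070415 − 0.201531) = 0.700000 − (-0.014083)/(-0.271945) = 0.648214

0.6482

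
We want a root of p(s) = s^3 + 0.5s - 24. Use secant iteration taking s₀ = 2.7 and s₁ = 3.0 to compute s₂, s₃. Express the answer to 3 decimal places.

p(2.7) = -2.96700, p(3.0) = 4.50000
s₂ = 3.00000 − 4.50000·(3.00000 − 2.70000) / (4.50000 − (-2.96700)) = 3.00000 − (1.35000)/(7.46700) = 2.81920
p(2.81920) = -0.18360
s₃ = 2.81920 − (-0.18360)·(2.81920 − 3.00000) / (-0.18360 − 4.50000) = 2.81920 − (0.03319)/(-4.68360) = 2.82629

2.819, 2.826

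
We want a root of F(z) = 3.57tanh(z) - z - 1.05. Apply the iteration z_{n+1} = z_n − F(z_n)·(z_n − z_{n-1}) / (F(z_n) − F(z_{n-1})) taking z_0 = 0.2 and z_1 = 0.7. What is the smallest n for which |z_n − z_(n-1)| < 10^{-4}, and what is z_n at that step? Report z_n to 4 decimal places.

F(0.2) = -0.545370, F(0.7) = 0.407593
z_2 = 0.700000 − 0.407593·(0.500000)/(0.952963) = 0.486144;  |Δ| = 0.213856
F(0.486144) = 0.074464
z_3 = 0.486144 − 0.074464·(-0.213856)/(-0.333129) = 0.438341;  |Δ| = 0.047803
F(0.438341) = -0.016543
z_4 = 0.438341 − (-0.016543)·(-0.047803)/(-0.091007) = 0.447031;  |Δ| = 0.008689
F(0.447031) = 0.000424
z_5 = 0.447031 − 0.000424·(0.008689)/(0.016967) = 0.446813;  |Δ| = 0.000217
F(0.446813) = 0.000002
z_6 = 0.446813 − 0.000002·(-0.000217)/(-0.000422) = 0.446812;  |Δ| = 0.000001
|z_6 − z_5| = 0.000001 < 10^{-4}

n = 6, z_n = 0.4468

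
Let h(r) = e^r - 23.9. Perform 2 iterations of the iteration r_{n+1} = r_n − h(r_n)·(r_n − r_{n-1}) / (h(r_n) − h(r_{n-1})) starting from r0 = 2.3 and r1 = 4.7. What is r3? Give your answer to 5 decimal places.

2.84873

h(2.3) = -13.9258175, h(4.7) = 86.0471725
r2 = 4.7000000 − 86.0471725·(4.7000000 − 2.3000000) / (86.0471725 − (-13.9258175)) = 4.7000000 − (206.5132139)/(99.9729900) = 2.6343099
h(2.6343099) = -9.9663062
r3 = 2.6343099 − (-9.9663062)·(2.6343099 − 4.7000000) / (-9.9663062 − 86.0471725) = 2.6343099 − (20.5873000)/(-96.0134787) = 2.8487309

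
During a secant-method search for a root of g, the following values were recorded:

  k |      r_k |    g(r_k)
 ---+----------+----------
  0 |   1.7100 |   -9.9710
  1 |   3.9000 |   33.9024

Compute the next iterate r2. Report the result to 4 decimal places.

2.2077

r2 = 3.9000 − 33.9024·(3.9000 − 1.7100) / (33.9024 − (-9.9710))
   = 3.9000 − (74.246256)/(43.873400) = 2.207716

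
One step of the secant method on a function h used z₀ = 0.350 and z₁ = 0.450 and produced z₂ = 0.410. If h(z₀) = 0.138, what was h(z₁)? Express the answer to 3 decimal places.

The secant line through (0.350, 0.138) and (0.450, h(z₁)) crosses zero at z₂ = 0.410.
So (0.350, 0.138), (0.450, h(z₁)), (0.410, 0) are collinear:
h(z₁) = 0.138 · (0.450 − 0.410) / (0.350 − 0.410) = 0.138 · (0.04000)/(-0.06000) = -0.09200

-0.092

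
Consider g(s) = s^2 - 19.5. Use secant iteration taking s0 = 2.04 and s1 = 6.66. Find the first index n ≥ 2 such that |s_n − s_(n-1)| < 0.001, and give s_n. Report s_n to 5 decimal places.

n = 6, s_n = 4.41588

g(2.04) = -15.3384000, g(6.66) = 24.8556000
s2 = 6.6600000 − 24.8556000·(4.6200000)/(40.1940000) = 3.8030345;  |Δ| = 2.8569655
g(3.8030345) = -5.0369287
s3 = 3.8030345 − (-5.0369287)·(-2.8569655)/(-29.8925287) = 4.2844368;  |Δ| = 0.4814023
g(4.2844368) = -1.1436016
s4 = 4.2844368 − (-1.1436016)·(0.4814023)/(3.8933272) = 4.4258409;  |Δ| = 0.1414041
g(4.4258409) = 0.0880674
s5 = 4.4258409 − 0.0880674·(0.1414041)/(1.2316689) = 4.4157301;  |Δ| = 0.0101107
g(4.4157301) = -0.0013275
s6 = 4.4157301 − (-0.0013275)·(-0.0101107)/(-0.0893948) = 4.4158803;  |Δ| = 0.0001501
|s6 − s5| = 0.0001501 < 0.001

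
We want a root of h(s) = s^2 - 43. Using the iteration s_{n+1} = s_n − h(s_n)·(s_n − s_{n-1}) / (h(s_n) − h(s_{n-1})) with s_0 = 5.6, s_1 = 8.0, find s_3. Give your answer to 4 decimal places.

6.5473

h(5.6) = -11.640000, h(8.0) = 21.000000
s_2 = 8.000000 − 21.000000·(8.000000 − 5.600000) / (21.000000 − (-11.640000)) = 8.000000 − (50.400000)/(32.640000) = 6.455882
h(6.455882) = -1.321583
s_3 = 6.455882 − (-1.321583)·(6.455882 − 8.000000) / (-1.321583 − 21.000000) = 6.455882 − (2.040680)/(-22.321583) = 6.547304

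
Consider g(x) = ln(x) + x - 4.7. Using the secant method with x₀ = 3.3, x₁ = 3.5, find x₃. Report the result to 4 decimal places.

g(3.3) = -0.206078, g(3.5) = 0.052763
x₂ = 3.500000 − 0.052763·(3.500000 − 3.300000) / (0.052763 − (-0.206078)) = 3.500000 − (0.010553)/(0.258841) = 3.459231
g(3.459231) = 0.000278
x₃ = 3.459231 − 0.000278·(3.459231 − 3.500000) / (0.000278 − 0.052763) = 3.459231 − (-0.000011)/(-0.052485) = 3.459016

3.4590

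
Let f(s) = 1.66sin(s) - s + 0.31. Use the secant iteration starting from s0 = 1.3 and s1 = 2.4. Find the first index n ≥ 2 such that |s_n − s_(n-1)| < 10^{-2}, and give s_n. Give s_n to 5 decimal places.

f(1.3) = 0.6095066, f(2.4) = -0.9687311
s2 = 2.4000000 − (-0.9687311)·(1.1000000)/(-1.5782377) = 1.7248139;  |Δ| = 0.6751861
f(1.7248139) = 0.2255363
s3 = 1.7248139 − 0.2255363·(-0.6751861)/(1.1942674) = 1.8523221;  |Δ| = 0.1275083
f(1.8523221) = 0.0523281
s4 = 1.8523221 − 0.0523281·(0.1275083)/(-0.1732082) = 1.8908438;  |Δ| = 0.0385216
f(1.8908438) = -0.0051377
s5 = 1.8908438 − (-0.0051377)·(0.0385216)/(-0.0574658) = 1.8873997;  |Δ| = 0.0034440
|s5 − s4| = 0.0034440 < 10^{-2}

n = 5, s_n = 1.88740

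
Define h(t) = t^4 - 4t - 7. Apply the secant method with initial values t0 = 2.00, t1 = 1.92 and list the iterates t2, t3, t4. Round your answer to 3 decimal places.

h(2.00) = 1.00000, h(1.92) = -1.09046
t2 = 1.92000 − (-1.09046)·(1.92000 − 2.00000) / (-1.09046 − 1.00000) = 1.92000 − (0.08724)/(-2.09046) = 1.96173
h(1.96173) = -0.03683
t3 = 1.96173 − (-0.03683)·(1.96173 − 1.92000) / (-0.03683 − (-1.09046)) = 1.96173 − (-0.00154)/(1.05362) = 1.96319
h(1.96319) = 0.00144
t4 = 1.96319 − 0.00144·(1.96319 − 1.96173) / (0.00144 − (-0.03683)) = 1.96319 − (0.00000)/(0.03827) = 1.96314

1.962, 1.963, 1.963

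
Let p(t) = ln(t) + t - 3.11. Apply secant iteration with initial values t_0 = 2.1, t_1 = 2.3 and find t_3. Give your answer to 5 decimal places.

2.28405

p(2.1) = -0.2680627, p(2.3) = 0.0229091
t_2 = 2.3000000 − 0.0229091·(2.3000000 − 2.1000000) / (0.0229091 − (-0.2680627)) = 2.3000000 − (0.0045818)/(0.2909718) = 2.2842534
p(2.2842534) = 0.0002926
t_3 = 2.2842534 − 0.0002926·(2.2842534 − 2.3000000) / (0.0002926 − 0.0229091) = 2.2842534 − (-0.0000046)/(-0.0226165) = 2.2840497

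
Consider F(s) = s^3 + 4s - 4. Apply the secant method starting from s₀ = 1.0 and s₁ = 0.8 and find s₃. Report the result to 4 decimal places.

F(1.0) = 1.000000, F(0.8) = -0.288000
s₂ = 0.800000 − (-0.288000)·(0.800000 − 1.000000) / (-0.288000 − 1.000000) = 0.800000 − (0.057600)/(-1.288000) = 0.844720
F(0.844720) = -0.018365
s₃ = 0.844720 − (-0.018365)·(0.844720 − 0.800000) / (-0.018365 − (-0.288000)) = 0.844720 − (-0.000821)/(0.269635) = 0.847767

0.8478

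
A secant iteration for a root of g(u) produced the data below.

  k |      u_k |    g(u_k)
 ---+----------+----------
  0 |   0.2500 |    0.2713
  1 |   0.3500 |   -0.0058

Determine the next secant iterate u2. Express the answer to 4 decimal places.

0.3479

u2 = 0.3500 − (-0.0058)·(0.3500 − 0.2500) / (-0.0058 − 0.2713)
   = 0.3500 − (-0.000580)/(-0.277100) = 0.347907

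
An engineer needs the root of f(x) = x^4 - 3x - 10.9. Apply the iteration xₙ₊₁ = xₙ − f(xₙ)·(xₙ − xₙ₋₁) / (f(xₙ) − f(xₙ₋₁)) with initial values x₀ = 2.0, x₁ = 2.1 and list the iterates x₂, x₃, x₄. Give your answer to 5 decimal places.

f(2.0) = -0.9000000, f(2.1) = 2.2481000
x₂ = 2.1000000 − 2.2481000·(2.1000000 − 2.0000000) / (2.2481000 − (-0.9000000)) = 2.1000000 − (0.2248100)/(3.1481000) = 2.0285887
f(2.0285887) = -0.0511254
x₃ = 2.0285887 − (-0.0511254)·(2.0285887 − 2.1000000) / (-0.0511254 − 2.2481000) = 2.0285887 − (0.0036509)/(-2.2992254) = 2.0301766
f(2.0301766) = -0.0028038
x₄ = 2.0301766 − (-0.0028038)·(2.0301766 − 2.0285887) / (-0.0028038 − (-0.0511254)) = 2.0301766 − (-0.0000045)/(0.0483216) = 2.0302687

2.02859, 2.03018, 2.03027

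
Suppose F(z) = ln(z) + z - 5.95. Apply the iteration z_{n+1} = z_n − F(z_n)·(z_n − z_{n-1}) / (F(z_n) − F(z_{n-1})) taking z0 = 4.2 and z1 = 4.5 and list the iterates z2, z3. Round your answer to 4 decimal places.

4.4560, 4.4558

F(4.2) = -0.314915, F(4.5) = 0.054077
z2 = 4.500000 − 0.054077·(4.500000 − 4.200000) / (0.054077 − (-0.314915)) = 4.500000 − (0.016223)/(0.368993) = 4.456034
F(4.456034) = 0.000293
z3 = 4.456034 − 0.000293·(4.456034 − 4.500000) / (0.000293 − 0.054077) = 4.456034 − (-0.000013)/(-0.053785) = 4.455794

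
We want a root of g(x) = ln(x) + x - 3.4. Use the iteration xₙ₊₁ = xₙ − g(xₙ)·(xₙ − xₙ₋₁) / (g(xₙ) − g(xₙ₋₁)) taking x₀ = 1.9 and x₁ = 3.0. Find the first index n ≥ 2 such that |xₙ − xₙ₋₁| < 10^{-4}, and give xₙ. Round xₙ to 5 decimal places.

g(1.9) = -0.8581461, g(3.0) = 0.6986123
x₂ = 3.0000000 − 0.6986123·(1.1000000)/(1.5567584) = 2.5063630;  |Δ| = 0.4936370
g(2.5063630) = 0.0251957
x₃ = 2.5063630 − 0.0251957·(-0.4936370)/(-0.6734166) = 2.4878937;  |Δ| = 0.0184693
g(2.4878937) = -0.0006698
x₄ = 2.4878937 − (-0.0006698)·(-0.0184693)/(-0.0258656) = 2.4883720;  |Δ| = 0.0004783
g(2.4883720) = 0.0000007
x₅ = 2.4883720 − 0.0000007·(0.0004783)/(0.0006705) = 2.4883715;  |Δ| = 0.0000005
|x₅ − x₄| = 0.0000005 < 10^{-4}

n = 5, xₙ = 2.48837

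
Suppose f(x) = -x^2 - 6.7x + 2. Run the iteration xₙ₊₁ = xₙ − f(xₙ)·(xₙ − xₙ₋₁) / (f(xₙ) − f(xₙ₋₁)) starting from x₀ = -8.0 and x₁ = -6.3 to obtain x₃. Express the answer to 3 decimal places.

f(-8.0) = -8.40000, f(-6.3) = 4.52000
x₂ = -6.30000 − 4.52000·(-6.30000 − (-8.00000)) / (4.52000 − (-8.40000)) = -6.30000 − (7.68400)/(12.92000) = -6.89474
f(-6.89474) = 0.65734
x₃ = -6.89474 − 0.65734·(-6.89474 − (-6.30000)) / (0.65734 − 4.52000) = -6.89474 − (-0.39094)/(-3.86266) = -6.99595

-6.996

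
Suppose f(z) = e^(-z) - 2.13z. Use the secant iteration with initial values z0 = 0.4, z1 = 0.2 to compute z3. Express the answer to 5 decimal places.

0.33565

f(0.4) = -0.1816800, f(0.2) = 0.3927308
z2 = 0.2000000 − 0.3927308·(0.2000000 − 0.4000000) / (0.3927308 − (-0.1816800)) = 0.2000000 − (-0.0785462)/(0.5744107) = 0.3367421
f(0.3367421) = -0.0031678
z3 = 0.3367421 − (-0.0031678)·(0.3367421 − 0.2000000) / (-0.0031678 − 0.3927308) = 0.3367421 − (-0.0004332)/(-0.3958986) = 0.3356480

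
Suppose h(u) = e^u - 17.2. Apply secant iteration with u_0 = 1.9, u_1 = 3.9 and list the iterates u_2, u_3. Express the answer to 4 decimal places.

2.3923, 2.6377

h(1.9) = -10.514106, h(3.9) = 32.202449
u_2 = 3.900000 − 32.202449·(3.900000 − 1.900000) / (32.202449 − (-10.514106)) = 3.900000 − (64.404898)/(42.716555) = 2.392273
h(2.392273) = -6.261670
u_3 = 2.392273 − (-6.261670)·(2.392273 − 3.900000) / (-6.261670 − 32.202449) = 2.392273 − (9.440889)/(-38.464119) = 2.637720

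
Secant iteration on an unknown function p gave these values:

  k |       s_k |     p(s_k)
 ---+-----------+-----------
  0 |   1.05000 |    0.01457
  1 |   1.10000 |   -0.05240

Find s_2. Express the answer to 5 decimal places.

1.06088

s_2 = 1.10000 − (-0.05240)·(1.10000 − 1.05000) / (-0.05240 − 0.01457)
   = 1.10000 − (-0.0026200)/(-0.0669700) = 1.0608780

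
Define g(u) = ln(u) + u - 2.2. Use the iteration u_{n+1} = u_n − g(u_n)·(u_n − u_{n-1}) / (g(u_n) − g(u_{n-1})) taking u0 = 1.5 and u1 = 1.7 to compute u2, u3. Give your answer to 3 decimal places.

g(1.5) = -0.29453, g(1.7) = 0.03063
u2 = 1.70000 − 0.03063·(1.70000 − 1.50000) / (0.03063 − (-0.29453)) = 1.70000 − (0.00613)/(0.32516) = 1.68116
g(1.68116) = 0.00065
u3 = 1.68116 − 0.00065·(1.68116 − 1.70000) / (0.00065 − 0.03063) = 1.68116 − (-0.00001)/(-0.02998) = 1.68076

1.681, 1.681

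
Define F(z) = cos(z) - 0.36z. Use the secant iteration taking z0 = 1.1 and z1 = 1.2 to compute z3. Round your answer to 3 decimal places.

1.146

F(1.1) = 0.05760, F(1.2) = -0.06964
z2 = 1.20000 − (-0.06964)·(1.20000 − 1.10000) / (-0.06964 − 0.05760) = 1.20000 − (-0.00696)/(-0.12724) = 1.14527
F(1.14527) = 0.00051
z3 = 1.14527 − 0.00051·(1.14527 − 1.20000) / (0.00051 − (-0.06964)) = 1.14527 − (-0.00003)/(0.07015) = 1.14566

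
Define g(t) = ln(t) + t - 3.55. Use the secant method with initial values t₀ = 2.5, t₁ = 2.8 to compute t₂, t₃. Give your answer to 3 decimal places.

2.597, 2.596

g(2.5) = -0.13371, g(2.8) = 0.27962
t₂ = 2.80000 − 0.27962·(2.80000 − 2.50000) / (0.27962 − (-0.13371)) = 2.80000 − (0.08389)/(0.41333) = 2.59705
g(2.59705) = 0.00142
t₃ = 2.59705 − 0.00142·(2.59705 − 2.80000) / (0.00142 − 0.27962) = 2.59705 − (-0.00029)/(-0.27820) = 2.59601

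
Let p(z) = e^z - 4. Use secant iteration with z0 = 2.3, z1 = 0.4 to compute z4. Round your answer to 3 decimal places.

p(2.3) = 5.97418, p(0.4) = -2.50818
z2 = 0.40000 − (-2.50818)·(0.40000 − 2.30000) / (-2.50818 − 5.97418) = 0.40000 − (4.76553)/(-8.48236) = 0.96182
p(0.96182) = -1.38355
z3 = 0.96182 − (-1.38355)·(0.96182 − 0.40000) / (-1.38355 − (-2.50818)) = 0.96182 − (-0.77730)/(1.12462) = 1.65299
p(1.65299) = 1.22255
z4 = 1.65299 − 1.22255·(1.65299 − 0.96182) / (1.22255 − (-1.38355)) = 1.65299 − (0.84499)/(2.60611) = 1.32875

1.329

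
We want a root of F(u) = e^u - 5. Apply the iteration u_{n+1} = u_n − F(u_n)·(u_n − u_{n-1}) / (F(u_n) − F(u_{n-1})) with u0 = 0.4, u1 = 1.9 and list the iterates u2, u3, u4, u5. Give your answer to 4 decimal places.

F(0.4) = -3.508175, F(1.9) = 1.685894
u2 = 1.900000 − 1.685894·(1.900000 − 0.400000) / (1.685894 − (-3.508175)) = 1.900000 − (2.528842)/(5.194070) = 1.413129
F(1.413129) = -0.891208
u3 = 1.413129 − (-0.891208)·(1.413129 − 1.900000) / (-0.891208 − 1.685894) = 1.413129 − (0.433903)/(-2.577103) = 1.581498
F(1.581498) = -0.137767
u4 = 1.581498 − (-0.137767)·(1.581498 − 1.413129) / (-0.137767 − (-0.891208)) = 1.581498 − (-0.023196)/(0.753441) = 1.612284
F(1.612284) = 0.014251
u5 = 1.612284 − 0.014251·(1.612284 − 1.581498) / (0.014251 − (-0.137767)) = 1.612284 − (0.000439)/(0.152019) = 1.609398

1.4131, 1.5815, 1.6123, 1.6094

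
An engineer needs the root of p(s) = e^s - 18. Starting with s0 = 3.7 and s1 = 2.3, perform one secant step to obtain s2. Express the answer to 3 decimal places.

p(3.7) = 22.44730, p(2.3) = -8.02582
s2 = 2.30000 − (-8.02582)·(2.30000 − 3.70000) / (-8.02582 − 22.44730) = 2.30000 − (11.23614)/(-30.47312) = 2.66872

2.669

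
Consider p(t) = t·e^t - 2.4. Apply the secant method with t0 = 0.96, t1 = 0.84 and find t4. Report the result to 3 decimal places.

p(0.96) = 0.10723, p(0.84) = -0.45425
t2 = 0.84000 − (-0.45425)·(0.84000 − 0.96000) / (-0.45425 − 0.10723) = 0.84000 − (0.05451)/(-0.56148) = 0.93708
p(0.93708) = -0.00807
t3 = 0.93708 − (-0.00807)·(0.93708 − 0.84000) / (-0.00807 − (-0.45425)) = 0.93708 − (-0.00078)/(0.44618) = 0.93884
p(0.93884) = 0.00062
t4 = 0.93884 − 0.00062·(0.93884 − 0.93708) / (0.00062 − (-0.00807)) = 0.93884 − (0.00000)/(0.00870) = 0.93871

0.939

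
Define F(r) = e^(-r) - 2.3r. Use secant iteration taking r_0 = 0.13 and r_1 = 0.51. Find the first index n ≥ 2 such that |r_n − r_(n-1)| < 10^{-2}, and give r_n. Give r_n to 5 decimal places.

n = 3, r_n = 0.31665

F(0.13) = 0.5790954, F(0.51) = -0.5725044
r_2 = 0.5100000 − (-0.5725044)·(0.3800000)/(-1.1515999) = 0.3210874;  |Δ| = 0.1889126
F(0.3210874) = -0.0131413
r_3 = 0.3210874 − (-0.0131413)·(-0.1889126)/(0.5593631) = 0.3166493;  |Δ| = 0.0044382
|r_3 − r_2| = 0.0044382 < 10^{-2}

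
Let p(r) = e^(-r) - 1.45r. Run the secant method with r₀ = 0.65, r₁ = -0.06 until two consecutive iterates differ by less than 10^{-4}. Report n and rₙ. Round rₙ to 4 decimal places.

n = 5, rₙ = 0.4429

p(0.65) = -0.420454, p(-0.06) = 1.148837
r₂ = -0.060000 − 1.148837·(-0.710000)/(1.569291) = 0.459772;  |Δ| = 0.519772
p(0.459772) = -0.035243
r₃ = 0.459772 − (-0.035243)·(0.519772)/(-1.184079) = 0.444302;  |Δ| = 0.015470
p(0.444302) = -0.002966
r₄ = 0.444302 − (-0.002966)·(-0.015470)/(0.032276) = 0.442880;  |Δ| = 0.001422
p(0.442880) = 0.000008
r₅ = 0.442880 − 0.000008·(-0.001422)/(0.002974) = 0.442884;  |Δ| = 0.000004
|r₅ − r₄| = 0.000004 < 10^{-4}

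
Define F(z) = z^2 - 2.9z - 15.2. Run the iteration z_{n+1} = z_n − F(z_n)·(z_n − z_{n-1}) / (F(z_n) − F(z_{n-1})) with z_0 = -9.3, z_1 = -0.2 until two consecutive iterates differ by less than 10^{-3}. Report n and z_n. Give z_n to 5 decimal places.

F(-9.3) = 98.2600000, F(-0.2) = -14.5800000
z_2 = -0.2000000 − (-14.5800000)·(9.1000000)/(-112.8400000) = -1.3758065;  |Δ| = 1.1758065
F(-1.3758065) = -9.3173179
z_3 = -1.3758065 − (-9.3173179)·(-1.1758065)/(5.2626821) = -3.4575135;  |Δ| = 2.0817071
F(-3.4575135) = 6.7811889
z_4 = -3.4575135 − 6.7811889·(-2.0817071)/(16.0985068) = -2.5806341;  |Δ| = 0.8768794
F(-2.5806341) = -1.0564886
z_5 = -2.5806341 − (-1.0564886)·(0.8768794)/(-7.8376774) = -2.6988341;  |Δ| = 0.1181999
F(-2.6988341) = -0.0896759
z_6 = -2.6988341 − (-0.0896759)·(-0.1181999)/(0.9668127) = -2.7097976;  |Δ| = 0.0109635
F(-2.7097976) = 0.0014161
z_7 = -2.7097976 − 0.0014161·(-0.0109635)/(0.0910920) = -2.7096272;  |Δ| = 0.0001704
|z_7 − z_6| = 0.0001704 < 10^{-3}

n = 7, z_n = -2.70963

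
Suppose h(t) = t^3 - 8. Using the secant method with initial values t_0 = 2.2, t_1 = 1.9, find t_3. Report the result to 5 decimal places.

h(2.2) = 2.6480000, h(1.9) = -1.1410000
t_2 = 1.9000000 − (-1.1410000)·(1.9000000 − 2.2000000) / (-1.1410000 − 2.6480000) = 1.9000000 − (0.3423000)/(-3.7890000) = 1.9903405
h(1.9903405) = -0.1153556
t_3 = 1.9903405 − (-0.1153556)·(1.9903405 − 1.9000000) / (-0.1153556 − (-1.1410000)) = 1.9903405 − (-0.0104213)/(1.0256444) = 2.0005012

2.00050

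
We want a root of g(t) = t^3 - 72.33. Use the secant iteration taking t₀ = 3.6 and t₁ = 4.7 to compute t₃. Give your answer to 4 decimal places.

g(3.6) = -25.674000, g(4.7) = 31.493000
t₂ = 4.700000 − 31.493000·(4.700000 − 3.600000) / (31.493000 − (-25.674000)) = 4.700000 − (34.642300)/(57.167000) = 4.094016
g(4.094016) = -3.710344
t₃ = 4.094016 − (-3.710344)·(4.094016 − 4.700000) / (-3.710344 − 31.493000) = 4.094016 − (2.248410)/(-35.203344) = 4.157885

4.1579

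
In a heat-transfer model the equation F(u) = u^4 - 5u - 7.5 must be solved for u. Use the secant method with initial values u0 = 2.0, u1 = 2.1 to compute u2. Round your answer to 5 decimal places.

F(2.0) = -1.5000000, F(2.1) = 1.4481000
u2 = 2.1000000 − 1.4481000·(2.1000000 − 2.0000000) / (1.4481000 − (-1.5000000)) = 2.1000000 − (0.1448100)/(2.9481000) = 2.0508802

2.05088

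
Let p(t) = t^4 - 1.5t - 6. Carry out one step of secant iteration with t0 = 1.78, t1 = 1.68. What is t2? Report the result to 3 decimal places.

p(1.78) = 1.36876, p(1.68) = -0.55406
t2 = 1.68000 − (-0.55406)·(1.68000 − 1.78000) / (-0.55406 − 1.36876) = 1.68000 − (0.05541)/(-1.92282) = 1.70881

1.709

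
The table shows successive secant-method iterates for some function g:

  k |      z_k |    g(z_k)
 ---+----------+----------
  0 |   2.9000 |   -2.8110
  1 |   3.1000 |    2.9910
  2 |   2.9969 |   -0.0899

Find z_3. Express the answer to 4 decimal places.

z_3 = 2.9969 − (-0.0899)·(2.9969 − 3.1000) / (-0.0899 − 2.9910)
   = 2.9969 − (0.009269)/(-3.080900) = 2.999908

2.9999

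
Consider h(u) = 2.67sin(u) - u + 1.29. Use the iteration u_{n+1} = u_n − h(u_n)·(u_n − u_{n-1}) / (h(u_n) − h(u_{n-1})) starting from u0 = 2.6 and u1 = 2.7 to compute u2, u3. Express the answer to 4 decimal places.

2.6198, 2.6201

h(2.6) = 0.066389, h(2.7) = -0.268896
u2 = 2.700000 − (-0.268896)·(2.700000 − 2.600000) / (-0.268896 − 0.066389) = 2.700000 − (-0.026890)/(-0.335284) = 2.619801
h(2.619801) = 0.001019
u3 = 2.619801 − 0.001019·(2.619801 − 2.700000) / (0.001019 − (-0.268896)) = 2.619801 − (-0.000082)/(0.269915) = 2.620104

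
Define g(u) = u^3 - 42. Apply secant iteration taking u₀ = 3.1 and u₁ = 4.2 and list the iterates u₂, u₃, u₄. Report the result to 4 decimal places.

3.4032, 3.4626, 3.4763

g(3.1) = -12.209000, g(4.2) = 32.088000
u₂ = 4.200000 − 32.088000·(4.200000 − 3.100000) / (32.088000 − (-12.209000)) = 4.200000 − (35.296800)/(44.297000) = 3.403179
g(3.403179) = -2.585665
u₃ = 3.403179 − (-2.585665)·(3.403179 − 4.200000) / (-2.585665 − 32.088000) = 3.403179 − (2.060313)/(-34.673665) = 3.462599
g(3.462599) = -0.484863
u₄ = 3.462599 − (-0.484863)·(3.462599 − 3.403179) / (-0.484863 − (-2.585665)) = 3.462599 − (-0.028811)/(2.100802) = 3.476313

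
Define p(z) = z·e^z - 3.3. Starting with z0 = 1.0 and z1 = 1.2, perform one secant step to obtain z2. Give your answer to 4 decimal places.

p(1.0) = -0.581718, p(1.2) = 0.684140
z2 = 1.200000 − 0.684140·(1.200000 − 1.000000) / (0.684140 − (-0.581718)) = 1.200000 − (0.136828)/(1.265858) = 1.091909

1.0919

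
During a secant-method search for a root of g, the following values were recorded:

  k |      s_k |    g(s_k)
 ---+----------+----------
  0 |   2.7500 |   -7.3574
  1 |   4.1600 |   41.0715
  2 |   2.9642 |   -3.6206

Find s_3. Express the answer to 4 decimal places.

3.0611

s_3 = 2.9642 − (-3.6206)·(2.9642 − 4.1600) / (-3.6206 − 41.0715)
   = 2.9642 − (4.329513)/(-44.692100) = 3.061074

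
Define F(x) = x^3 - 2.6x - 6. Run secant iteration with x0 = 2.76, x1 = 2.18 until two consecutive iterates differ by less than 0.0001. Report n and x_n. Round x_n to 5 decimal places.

F(2.76) = 7.8485760, F(2.18) = -1.3077680
x2 = 2.1800000 − (-1.3077680)·(-0.5800000)/(-9.1563440) = 2.2628393;  |Δ| = 0.0828393
F(2.2628393) = -0.2966450
x3 = 2.2628393 − (-0.2966450)·(0.0828393)/(1.0111230) = 2.2871429;  |Δ| = 0.0243035
F(2.2871429) = 0.0175246
x4 = 2.2871429 − 0.0175246·(0.0243035)/(0.3141696) = 2.2857872;  |Δ| = 0.0013557
F(2.2857872) = -0.0002127
x5 = 2.2857872 − (-0.0002127)·(-0.0013557)/(-0.0177372) = 2.2858035;  |Δ| = 0.0000163
|x5 − x4| = 0.0000163 < 0.0001

n = 5, x_n = 2.28580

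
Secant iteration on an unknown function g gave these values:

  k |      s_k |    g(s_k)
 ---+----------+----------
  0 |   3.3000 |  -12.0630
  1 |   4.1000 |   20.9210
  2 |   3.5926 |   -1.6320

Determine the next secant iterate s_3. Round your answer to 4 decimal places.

3.6293

s_3 = 3.5926 − (-1.6320)·(3.5926 − 4.1000) / (-1.6320 − 20.9210)
   = 3.5926 − (0.828077)/(-22.553000) = 3.629317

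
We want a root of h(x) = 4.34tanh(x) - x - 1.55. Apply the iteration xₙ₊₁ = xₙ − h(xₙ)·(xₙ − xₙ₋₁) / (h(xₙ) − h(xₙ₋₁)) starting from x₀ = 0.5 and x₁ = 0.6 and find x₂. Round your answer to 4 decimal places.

h(0.5) = -0.044412, h(0.6) = 0.180795
x₂ = 0.600000 − 0.180795·(0.600000 − 0.500000) / (0.180795 − (-0.044412)) = 0.600000 − (0.018080)/(0.225207) = 0.519720

0.5197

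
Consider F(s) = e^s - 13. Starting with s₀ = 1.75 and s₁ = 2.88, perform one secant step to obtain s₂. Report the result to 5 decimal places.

2.42890

F(1.75) = -7.2453973, F(2.88) = 4.8142732
s₂ = 2.8800000 − 4.8142732·(2.8800000 − 1.7500000) / (4.8142732 − (-7.2453973)) = 2.8800000 − (5.4401287)/(12.0596705) = 2.4288991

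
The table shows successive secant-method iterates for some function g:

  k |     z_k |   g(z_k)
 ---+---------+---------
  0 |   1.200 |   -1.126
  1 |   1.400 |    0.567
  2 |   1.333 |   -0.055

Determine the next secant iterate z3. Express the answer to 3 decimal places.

1.339

z3 = 1.333 − (-0.055)·(1.333 − 1.400) / (-0.055 − 0.567)
   = 1.333 − (0.00368)/(-0.62200) = 1.33892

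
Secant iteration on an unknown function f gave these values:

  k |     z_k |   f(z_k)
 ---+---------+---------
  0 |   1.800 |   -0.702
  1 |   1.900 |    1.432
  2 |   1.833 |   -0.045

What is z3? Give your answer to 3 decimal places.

1.835

z3 = 1.833 − (-0.045)·(1.833 − 1.900) / (-0.045 − 1.432)
   = 1.833 − (0.00301)/(-1.47700) = 1.83504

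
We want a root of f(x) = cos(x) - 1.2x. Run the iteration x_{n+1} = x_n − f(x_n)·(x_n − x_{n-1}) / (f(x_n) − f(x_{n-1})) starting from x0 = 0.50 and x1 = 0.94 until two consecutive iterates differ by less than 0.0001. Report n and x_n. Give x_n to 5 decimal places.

f(0.50) = 0.2775826, f(0.94) = -0.5382120
x2 = 0.9400000 − (-0.5382120)·(0.4400000)/(-0.8157945) = 0.6497146;  |Δ| = 0.2902854
f(0.6497146) = 0.0165990
x3 = 0.6497146 − 0.0165990·(-0.2902854)/(0.5548110) = 0.6583994;  |Δ| = 0.0086849
f(0.6583994) = 0.0008932
x4 = 0.6583994 − 0.0008932·(0.0086849)/(-0.0157058) = 0.6588934;  |Δ| = 0.0004939
f(0.6588934) = -0.0000018
x5 = 0.6588934 − (-0.0000018)·(0.0004939)/(-0.0008950) = 0.6588924;  |Δ| = 0.0000010
|x5 − x4| = 0.0000010 < 0.0001

n = 5, x_n = 0.65889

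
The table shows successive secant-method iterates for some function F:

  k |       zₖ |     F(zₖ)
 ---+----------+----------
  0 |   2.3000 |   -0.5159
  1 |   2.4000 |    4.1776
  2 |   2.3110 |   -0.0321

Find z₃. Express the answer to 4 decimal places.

2.3117

z₃ = 2.3110 − (-0.0321)·(2.3110 − 2.4000) / (-0.0321 − 4.1776)
   = 2.3110 − (0.002857)/(-4.209700) = 2.311679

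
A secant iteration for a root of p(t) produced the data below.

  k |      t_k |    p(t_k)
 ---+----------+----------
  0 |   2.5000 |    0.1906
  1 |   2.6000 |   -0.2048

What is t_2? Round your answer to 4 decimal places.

t_2 = 2.6000 − (-0.2048)·(2.6000 − 2.5000) / (-0.2048 − 0.1906)
   = 2.6000 − (-0.020480)/(-0.395400) = 2.548204

2.5482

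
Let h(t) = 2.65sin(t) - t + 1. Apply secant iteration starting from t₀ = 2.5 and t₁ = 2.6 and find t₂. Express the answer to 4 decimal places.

h(2.5) = 0.085951, h(2.6) = -0.233921
t₂ = 2.600000 − (-0.233921)·(2.600000 − 2.500000) / (-0.233921 − 0.085951) = 2.600000 − (-0.023392)/(-0.319873) = 2.526870

2.5269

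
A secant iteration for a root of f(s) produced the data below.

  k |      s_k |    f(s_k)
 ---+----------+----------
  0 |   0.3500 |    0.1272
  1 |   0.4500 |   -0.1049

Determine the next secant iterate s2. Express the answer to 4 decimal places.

s2 = 0.4500 − (-0.1049)·(0.4500 − 0.3500) / (-0.1049 − 0.1272)
   = 0.4500 − (-0.010490)/(-0.232100) = 0.404804

0.4048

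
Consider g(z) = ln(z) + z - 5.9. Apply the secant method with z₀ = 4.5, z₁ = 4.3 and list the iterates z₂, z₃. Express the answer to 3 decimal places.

4.415, 4.415

g(4.5) = 0.10408, g(4.3) = -0.14138
z₂ = 4.30000 − (-0.14138)·(4.30000 − 4.50000) / (-0.14138 − 0.10408) = 4.30000 − (0.02828)/(-0.24546) = 4.41520
g(4.41520) = 0.00025
z₃ = 4.41520 − 0.00025·(4.41520 − 4.30000) / (0.00025 − (-0.14138)) = 4.41520 − (0.00003)/(0.14164) = 4.41499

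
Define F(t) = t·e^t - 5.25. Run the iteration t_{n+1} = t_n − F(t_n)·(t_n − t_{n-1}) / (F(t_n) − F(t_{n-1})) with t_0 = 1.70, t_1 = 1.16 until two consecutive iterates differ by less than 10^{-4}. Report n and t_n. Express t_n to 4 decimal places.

n = 6, t_n = 1.3547

F(1.70) = 4.055711, F(1.16) = -1.549677
t_2 = 1.160000 − (-1.549677)·(-0.540000)/(-5.605388) = 1.309290;  |Δ| = 0.149290
F(1.309290) = -0.400992
t_3 = 1.309290 − (-0.400992)·(0.149290)/(1.148686) = 1.361405;  |Δ| = 0.052115
F(1.361405) = 0.061752
t_4 = 1.361405 − 0.061752·(0.052115)/(0.462743) = 1.354450;  |Δ| = 0.006955
F(1.354450) = -0.002008
t_5 = 1.354450 − (-0.002008)·(-0.006955)/(-0.063759) = 1.354669;  |Δ| = 0.000219
F(1.354669) = -0.000010
t_6 = 1.354669 − (-0.000010)·(0.000219)/(0.001998) = 1.354670;  |Δ| = 0.000001
|t_6 − t_5| = 0.000001 < 10^{-4}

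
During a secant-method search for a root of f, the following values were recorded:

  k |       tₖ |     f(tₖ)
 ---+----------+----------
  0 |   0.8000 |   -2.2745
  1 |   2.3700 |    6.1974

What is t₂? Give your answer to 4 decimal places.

t₂ = 2.3700 − 6.1974·(2.3700 − 0.8000) / (6.1974 − (-2.2745))
   = 2.3700 − (9.729918)/(8.471900) = 1.221507

1.2215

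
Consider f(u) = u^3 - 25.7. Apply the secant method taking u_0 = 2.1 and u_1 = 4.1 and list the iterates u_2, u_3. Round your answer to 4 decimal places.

f(2.1) = -16.439000, f(4.1) = 43.221000
u_2 = 4.100000 − 43.221000·(4.100000 − 2.100000) / (43.221000 − (-16.439000)) = 4.100000 − (86.442000)/(59.660000) = 2.651090
f(2.651090) = -7.067412
u_3 = 2.651090 − (-7.067412)·(2.651090 − 4.100000) / (-7.067412 − 43.221000) = 2.651090 − (10.240048)/(-50.288412) = 2.854716

2.6511, 2.8547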